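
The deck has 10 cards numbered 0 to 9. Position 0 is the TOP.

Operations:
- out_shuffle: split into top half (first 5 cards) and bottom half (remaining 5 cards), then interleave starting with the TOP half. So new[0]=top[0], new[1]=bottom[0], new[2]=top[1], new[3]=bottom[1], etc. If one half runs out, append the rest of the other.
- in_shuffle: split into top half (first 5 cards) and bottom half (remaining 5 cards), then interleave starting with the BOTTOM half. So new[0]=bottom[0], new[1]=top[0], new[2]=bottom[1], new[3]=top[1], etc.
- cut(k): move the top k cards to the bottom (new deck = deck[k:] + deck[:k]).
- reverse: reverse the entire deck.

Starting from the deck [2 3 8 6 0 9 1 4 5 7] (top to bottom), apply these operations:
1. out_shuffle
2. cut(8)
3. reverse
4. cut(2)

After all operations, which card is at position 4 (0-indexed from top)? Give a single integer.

After op 1 (out_shuffle): [2 9 3 1 8 4 6 5 0 7]
After op 2 (cut(8)): [0 7 2 9 3 1 8 4 6 5]
After op 3 (reverse): [5 6 4 8 1 3 9 2 7 0]
After op 4 (cut(2)): [4 8 1 3 9 2 7 0 5 6]
Position 4: card 9.

Answer: 9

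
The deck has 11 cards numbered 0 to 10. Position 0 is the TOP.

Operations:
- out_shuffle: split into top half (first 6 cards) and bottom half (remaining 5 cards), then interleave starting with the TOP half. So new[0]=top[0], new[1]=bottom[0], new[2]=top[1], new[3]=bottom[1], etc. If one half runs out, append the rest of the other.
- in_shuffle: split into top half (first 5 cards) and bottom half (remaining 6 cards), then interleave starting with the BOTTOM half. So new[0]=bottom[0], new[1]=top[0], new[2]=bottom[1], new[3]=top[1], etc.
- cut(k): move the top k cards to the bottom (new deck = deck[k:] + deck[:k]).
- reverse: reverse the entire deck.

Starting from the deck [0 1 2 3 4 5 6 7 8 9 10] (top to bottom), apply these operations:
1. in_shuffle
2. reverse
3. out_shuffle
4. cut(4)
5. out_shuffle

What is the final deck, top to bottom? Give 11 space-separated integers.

Answer: 9 2 6 10 3 7 0 4 8 1 5

Derivation:
After op 1 (in_shuffle): [5 0 6 1 7 2 8 3 9 4 10]
After op 2 (reverse): [10 4 9 3 8 2 7 1 6 0 5]
After op 3 (out_shuffle): [10 7 4 1 9 6 3 0 8 5 2]
After op 4 (cut(4)): [9 6 3 0 8 5 2 10 7 4 1]
After op 5 (out_shuffle): [9 2 6 10 3 7 0 4 8 1 5]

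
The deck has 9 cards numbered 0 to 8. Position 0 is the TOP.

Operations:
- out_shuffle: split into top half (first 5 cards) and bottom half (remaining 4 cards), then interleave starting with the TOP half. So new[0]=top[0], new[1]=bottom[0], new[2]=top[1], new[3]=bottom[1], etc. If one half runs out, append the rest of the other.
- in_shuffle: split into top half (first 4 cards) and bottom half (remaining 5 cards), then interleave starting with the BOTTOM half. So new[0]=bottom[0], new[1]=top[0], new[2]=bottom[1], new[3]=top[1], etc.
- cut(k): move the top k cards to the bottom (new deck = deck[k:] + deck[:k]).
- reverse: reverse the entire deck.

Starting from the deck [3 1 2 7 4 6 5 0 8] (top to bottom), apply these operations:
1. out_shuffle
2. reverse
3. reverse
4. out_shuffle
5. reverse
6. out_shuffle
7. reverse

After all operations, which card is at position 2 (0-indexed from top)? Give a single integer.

After op 1 (out_shuffle): [3 6 1 5 2 0 7 8 4]
After op 2 (reverse): [4 8 7 0 2 5 1 6 3]
After op 3 (reverse): [3 6 1 5 2 0 7 8 4]
After op 4 (out_shuffle): [3 0 6 7 1 8 5 4 2]
After op 5 (reverse): [2 4 5 8 1 7 6 0 3]
After op 6 (out_shuffle): [2 7 4 6 5 0 8 3 1]
After op 7 (reverse): [1 3 8 0 5 6 4 7 2]
Position 2: card 8.

Answer: 8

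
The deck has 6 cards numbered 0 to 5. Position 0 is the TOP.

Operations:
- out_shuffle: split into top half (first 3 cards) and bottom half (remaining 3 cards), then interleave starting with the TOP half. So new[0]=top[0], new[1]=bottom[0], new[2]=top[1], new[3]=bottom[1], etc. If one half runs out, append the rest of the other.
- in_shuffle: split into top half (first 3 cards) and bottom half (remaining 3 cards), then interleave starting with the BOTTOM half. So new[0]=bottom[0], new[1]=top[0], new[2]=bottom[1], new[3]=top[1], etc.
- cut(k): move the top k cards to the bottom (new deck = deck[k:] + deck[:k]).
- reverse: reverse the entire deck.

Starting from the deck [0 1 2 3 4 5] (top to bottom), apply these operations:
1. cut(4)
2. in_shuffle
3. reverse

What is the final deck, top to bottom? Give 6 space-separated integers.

Answer: 0 3 5 2 4 1

Derivation:
After op 1 (cut(4)): [4 5 0 1 2 3]
After op 2 (in_shuffle): [1 4 2 5 3 0]
After op 3 (reverse): [0 3 5 2 4 1]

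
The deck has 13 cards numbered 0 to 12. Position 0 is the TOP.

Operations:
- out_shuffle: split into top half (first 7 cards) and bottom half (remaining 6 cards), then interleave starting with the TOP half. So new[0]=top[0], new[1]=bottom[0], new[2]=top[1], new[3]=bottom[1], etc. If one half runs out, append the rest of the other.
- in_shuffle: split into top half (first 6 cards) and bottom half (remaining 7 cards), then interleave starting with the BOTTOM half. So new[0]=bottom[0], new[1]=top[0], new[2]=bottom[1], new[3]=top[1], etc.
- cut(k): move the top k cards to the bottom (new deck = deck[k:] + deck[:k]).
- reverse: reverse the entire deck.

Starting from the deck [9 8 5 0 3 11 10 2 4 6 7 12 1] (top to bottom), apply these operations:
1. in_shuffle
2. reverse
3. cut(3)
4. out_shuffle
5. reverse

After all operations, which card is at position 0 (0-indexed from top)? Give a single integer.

After op 1 (in_shuffle): [10 9 2 8 4 5 6 0 7 3 12 11 1]
After op 2 (reverse): [1 11 12 3 7 0 6 5 4 8 2 9 10]
After op 3 (cut(3)): [3 7 0 6 5 4 8 2 9 10 1 11 12]
After op 4 (out_shuffle): [3 2 7 9 0 10 6 1 5 11 4 12 8]
After op 5 (reverse): [8 12 4 11 5 1 6 10 0 9 7 2 3]
Position 0: card 8.

Answer: 8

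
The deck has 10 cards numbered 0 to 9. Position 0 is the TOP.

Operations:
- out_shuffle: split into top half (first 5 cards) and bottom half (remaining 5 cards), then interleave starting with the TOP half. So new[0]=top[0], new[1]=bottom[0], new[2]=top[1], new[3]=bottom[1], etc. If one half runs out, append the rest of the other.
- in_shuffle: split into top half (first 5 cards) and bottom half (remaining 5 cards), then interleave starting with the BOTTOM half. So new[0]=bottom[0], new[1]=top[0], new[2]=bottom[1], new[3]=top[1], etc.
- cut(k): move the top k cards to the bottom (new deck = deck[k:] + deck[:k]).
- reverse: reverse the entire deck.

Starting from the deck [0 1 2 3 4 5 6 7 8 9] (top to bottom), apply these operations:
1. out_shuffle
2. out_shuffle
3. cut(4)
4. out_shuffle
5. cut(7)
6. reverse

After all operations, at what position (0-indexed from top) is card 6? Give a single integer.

After op 1 (out_shuffle): [0 5 1 6 2 7 3 8 4 9]
After op 2 (out_shuffle): [0 7 5 3 1 8 6 4 2 9]
After op 3 (cut(4)): [1 8 6 4 2 9 0 7 5 3]
After op 4 (out_shuffle): [1 9 8 0 6 7 4 5 2 3]
After op 5 (cut(7)): [5 2 3 1 9 8 0 6 7 4]
After op 6 (reverse): [4 7 6 0 8 9 1 3 2 5]
Card 6 is at position 2.

Answer: 2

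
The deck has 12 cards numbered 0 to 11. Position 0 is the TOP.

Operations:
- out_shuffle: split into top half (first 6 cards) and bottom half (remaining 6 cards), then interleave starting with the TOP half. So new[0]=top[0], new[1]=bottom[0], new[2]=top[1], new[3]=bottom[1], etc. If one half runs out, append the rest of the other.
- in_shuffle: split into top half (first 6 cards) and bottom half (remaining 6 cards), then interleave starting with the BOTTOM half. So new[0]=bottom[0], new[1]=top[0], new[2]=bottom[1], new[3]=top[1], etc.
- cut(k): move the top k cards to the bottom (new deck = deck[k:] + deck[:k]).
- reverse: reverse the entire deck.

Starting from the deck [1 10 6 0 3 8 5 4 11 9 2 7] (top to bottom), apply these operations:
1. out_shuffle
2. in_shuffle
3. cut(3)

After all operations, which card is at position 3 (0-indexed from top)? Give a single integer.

After op 1 (out_shuffle): [1 5 10 4 6 11 0 9 3 2 8 7]
After op 2 (in_shuffle): [0 1 9 5 3 10 2 4 8 6 7 11]
After op 3 (cut(3)): [5 3 10 2 4 8 6 7 11 0 1 9]
Position 3: card 2.

Answer: 2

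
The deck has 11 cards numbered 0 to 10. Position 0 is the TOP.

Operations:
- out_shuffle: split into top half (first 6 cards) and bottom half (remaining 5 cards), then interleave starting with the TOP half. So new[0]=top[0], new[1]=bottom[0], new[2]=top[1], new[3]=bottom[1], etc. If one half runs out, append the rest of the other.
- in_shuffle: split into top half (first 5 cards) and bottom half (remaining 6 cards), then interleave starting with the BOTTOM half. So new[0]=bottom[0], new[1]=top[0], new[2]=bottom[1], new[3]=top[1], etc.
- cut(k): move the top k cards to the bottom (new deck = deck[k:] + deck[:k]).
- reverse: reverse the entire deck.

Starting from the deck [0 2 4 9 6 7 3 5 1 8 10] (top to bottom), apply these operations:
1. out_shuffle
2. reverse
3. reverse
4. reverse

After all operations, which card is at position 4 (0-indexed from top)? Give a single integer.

Answer: 9

Derivation:
After op 1 (out_shuffle): [0 3 2 5 4 1 9 8 6 10 7]
After op 2 (reverse): [7 10 6 8 9 1 4 5 2 3 0]
After op 3 (reverse): [0 3 2 5 4 1 9 8 6 10 7]
After op 4 (reverse): [7 10 6 8 9 1 4 5 2 3 0]
Position 4: card 9.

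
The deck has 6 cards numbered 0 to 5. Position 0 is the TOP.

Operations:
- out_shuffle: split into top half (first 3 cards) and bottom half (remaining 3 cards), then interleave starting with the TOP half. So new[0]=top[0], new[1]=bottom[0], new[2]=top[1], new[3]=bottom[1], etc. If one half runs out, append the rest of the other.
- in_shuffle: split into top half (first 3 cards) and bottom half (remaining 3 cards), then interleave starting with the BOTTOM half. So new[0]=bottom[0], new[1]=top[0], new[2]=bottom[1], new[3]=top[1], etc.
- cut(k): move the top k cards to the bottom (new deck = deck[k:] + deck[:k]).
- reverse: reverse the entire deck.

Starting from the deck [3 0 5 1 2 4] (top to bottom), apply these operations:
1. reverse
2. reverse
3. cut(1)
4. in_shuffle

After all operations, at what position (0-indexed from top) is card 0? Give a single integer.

Answer: 1

Derivation:
After op 1 (reverse): [4 2 1 5 0 3]
After op 2 (reverse): [3 0 5 1 2 4]
After op 3 (cut(1)): [0 5 1 2 4 3]
After op 4 (in_shuffle): [2 0 4 5 3 1]
Card 0 is at position 1.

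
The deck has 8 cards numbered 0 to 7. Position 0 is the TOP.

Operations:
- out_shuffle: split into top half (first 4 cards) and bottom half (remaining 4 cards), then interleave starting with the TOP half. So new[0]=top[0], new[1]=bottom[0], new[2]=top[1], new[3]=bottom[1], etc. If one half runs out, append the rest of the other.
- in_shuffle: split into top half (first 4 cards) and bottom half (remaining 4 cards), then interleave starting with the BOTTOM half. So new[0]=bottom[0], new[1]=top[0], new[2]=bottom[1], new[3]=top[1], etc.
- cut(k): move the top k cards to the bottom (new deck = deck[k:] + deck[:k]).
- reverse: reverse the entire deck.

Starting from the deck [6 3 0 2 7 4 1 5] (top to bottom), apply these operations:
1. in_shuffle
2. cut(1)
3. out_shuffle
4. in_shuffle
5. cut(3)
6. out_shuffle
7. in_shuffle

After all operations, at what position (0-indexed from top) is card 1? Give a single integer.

Answer: 5

Derivation:
After op 1 (in_shuffle): [7 6 4 3 1 0 5 2]
After op 2 (cut(1)): [6 4 3 1 0 5 2 7]
After op 3 (out_shuffle): [6 0 4 5 3 2 1 7]
After op 4 (in_shuffle): [3 6 2 0 1 4 7 5]
After op 5 (cut(3)): [0 1 4 7 5 3 6 2]
After op 6 (out_shuffle): [0 5 1 3 4 6 7 2]
After op 7 (in_shuffle): [4 0 6 5 7 1 2 3]
Card 1 is at position 5.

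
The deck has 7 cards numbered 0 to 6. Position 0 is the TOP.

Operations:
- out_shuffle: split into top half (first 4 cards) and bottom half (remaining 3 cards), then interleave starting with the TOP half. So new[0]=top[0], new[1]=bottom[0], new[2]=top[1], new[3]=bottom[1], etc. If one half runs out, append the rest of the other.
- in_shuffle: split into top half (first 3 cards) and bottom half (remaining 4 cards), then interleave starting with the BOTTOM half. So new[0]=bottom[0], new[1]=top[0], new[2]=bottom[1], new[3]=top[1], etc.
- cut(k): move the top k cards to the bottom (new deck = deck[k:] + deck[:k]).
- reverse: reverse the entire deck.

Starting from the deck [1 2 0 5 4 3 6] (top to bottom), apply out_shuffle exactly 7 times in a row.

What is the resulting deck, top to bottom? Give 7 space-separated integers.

Answer: 1 4 2 3 0 6 5

Derivation:
After op 1 (out_shuffle): [1 4 2 3 0 6 5]
After op 2 (out_shuffle): [1 0 4 6 2 5 3]
After op 3 (out_shuffle): [1 2 0 5 4 3 6]
After op 4 (out_shuffle): [1 4 2 3 0 6 5]
After op 5 (out_shuffle): [1 0 4 6 2 5 3]
After op 6 (out_shuffle): [1 2 0 5 4 3 6]
After op 7 (out_shuffle): [1 4 2 3 0 6 5]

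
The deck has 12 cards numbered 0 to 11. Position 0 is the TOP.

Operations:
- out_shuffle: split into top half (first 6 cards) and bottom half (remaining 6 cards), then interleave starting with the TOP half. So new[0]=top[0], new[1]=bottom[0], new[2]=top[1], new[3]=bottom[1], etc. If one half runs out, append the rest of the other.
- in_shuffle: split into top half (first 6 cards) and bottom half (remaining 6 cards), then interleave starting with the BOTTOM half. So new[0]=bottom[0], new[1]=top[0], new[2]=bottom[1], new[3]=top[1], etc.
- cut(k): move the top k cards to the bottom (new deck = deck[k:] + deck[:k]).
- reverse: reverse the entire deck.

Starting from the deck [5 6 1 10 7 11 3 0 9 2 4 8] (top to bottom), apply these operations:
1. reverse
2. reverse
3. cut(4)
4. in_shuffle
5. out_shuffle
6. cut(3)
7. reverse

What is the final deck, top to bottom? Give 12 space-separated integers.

After op 1 (reverse): [8 4 2 9 0 3 11 7 10 1 6 5]
After op 2 (reverse): [5 6 1 10 7 11 3 0 9 2 4 8]
After op 3 (cut(4)): [7 11 3 0 9 2 4 8 5 6 1 10]
After op 4 (in_shuffle): [4 7 8 11 5 3 6 0 1 9 10 2]
After op 5 (out_shuffle): [4 6 7 0 8 1 11 9 5 10 3 2]
After op 6 (cut(3)): [0 8 1 11 9 5 10 3 2 4 6 7]
After op 7 (reverse): [7 6 4 2 3 10 5 9 11 1 8 0]

Answer: 7 6 4 2 3 10 5 9 11 1 8 0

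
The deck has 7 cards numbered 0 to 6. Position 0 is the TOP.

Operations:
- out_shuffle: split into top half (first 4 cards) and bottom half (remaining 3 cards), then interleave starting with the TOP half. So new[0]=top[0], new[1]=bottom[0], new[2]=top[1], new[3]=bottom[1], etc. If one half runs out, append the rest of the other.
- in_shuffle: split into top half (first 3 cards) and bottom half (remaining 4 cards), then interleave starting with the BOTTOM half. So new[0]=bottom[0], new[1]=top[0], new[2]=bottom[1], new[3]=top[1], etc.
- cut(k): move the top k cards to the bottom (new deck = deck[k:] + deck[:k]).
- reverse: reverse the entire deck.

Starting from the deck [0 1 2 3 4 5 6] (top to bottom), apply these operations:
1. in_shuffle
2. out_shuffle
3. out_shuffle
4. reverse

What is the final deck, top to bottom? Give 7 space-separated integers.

After op 1 (in_shuffle): [3 0 4 1 5 2 6]
After op 2 (out_shuffle): [3 5 0 2 4 6 1]
After op 3 (out_shuffle): [3 4 5 6 0 1 2]
After op 4 (reverse): [2 1 0 6 5 4 3]

Answer: 2 1 0 6 5 4 3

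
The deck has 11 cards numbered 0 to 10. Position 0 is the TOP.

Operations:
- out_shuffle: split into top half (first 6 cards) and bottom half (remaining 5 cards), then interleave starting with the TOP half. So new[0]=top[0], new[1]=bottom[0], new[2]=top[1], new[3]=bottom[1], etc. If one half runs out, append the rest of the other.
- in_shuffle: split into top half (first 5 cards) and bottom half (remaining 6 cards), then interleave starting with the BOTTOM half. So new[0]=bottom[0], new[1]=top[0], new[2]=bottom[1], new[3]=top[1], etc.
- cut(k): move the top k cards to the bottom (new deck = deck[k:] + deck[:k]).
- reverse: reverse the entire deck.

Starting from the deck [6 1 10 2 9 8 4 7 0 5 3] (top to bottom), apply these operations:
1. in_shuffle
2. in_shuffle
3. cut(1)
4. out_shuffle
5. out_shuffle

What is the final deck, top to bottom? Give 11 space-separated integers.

After op 1 (in_shuffle): [8 6 4 1 7 10 0 2 5 9 3]
After op 2 (in_shuffle): [10 8 0 6 2 4 5 1 9 7 3]
After op 3 (cut(1)): [8 0 6 2 4 5 1 9 7 3 10]
After op 4 (out_shuffle): [8 1 0 9 6 7 2 3 4 10 5]
After op 5 (out_shuffle): [8 2 1 3 0 4 9 10 6 5 7]

Answer: 8 2 1 3 0 4 9 10 6 5 7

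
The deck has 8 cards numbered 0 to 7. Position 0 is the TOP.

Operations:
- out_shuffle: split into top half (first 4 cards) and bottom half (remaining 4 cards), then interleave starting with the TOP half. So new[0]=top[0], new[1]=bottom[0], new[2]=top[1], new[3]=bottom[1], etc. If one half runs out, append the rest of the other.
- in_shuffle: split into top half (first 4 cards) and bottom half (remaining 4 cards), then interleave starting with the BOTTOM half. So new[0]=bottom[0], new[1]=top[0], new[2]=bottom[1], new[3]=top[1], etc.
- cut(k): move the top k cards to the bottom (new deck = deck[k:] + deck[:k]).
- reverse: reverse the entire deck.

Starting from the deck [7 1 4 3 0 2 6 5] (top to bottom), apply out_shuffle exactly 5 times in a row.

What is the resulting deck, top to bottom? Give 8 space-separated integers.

Answer: 7 4 0 6 1 3 2 5

Derivation:
After op 1 (out_shuffle): [7 0 1 2 4 6 3 5]
After op 2 (out_shuffle): [7 4 0 6 1 3 2 5]
After op 3 (out_shuffle): [7 1 4 3 0 2 6 5]
After op 4 (out_shuffle): [7 0 1 2 4 6 3 5]
After op 5 (out_shuffle): [7 4 0 6 1 3 2 5]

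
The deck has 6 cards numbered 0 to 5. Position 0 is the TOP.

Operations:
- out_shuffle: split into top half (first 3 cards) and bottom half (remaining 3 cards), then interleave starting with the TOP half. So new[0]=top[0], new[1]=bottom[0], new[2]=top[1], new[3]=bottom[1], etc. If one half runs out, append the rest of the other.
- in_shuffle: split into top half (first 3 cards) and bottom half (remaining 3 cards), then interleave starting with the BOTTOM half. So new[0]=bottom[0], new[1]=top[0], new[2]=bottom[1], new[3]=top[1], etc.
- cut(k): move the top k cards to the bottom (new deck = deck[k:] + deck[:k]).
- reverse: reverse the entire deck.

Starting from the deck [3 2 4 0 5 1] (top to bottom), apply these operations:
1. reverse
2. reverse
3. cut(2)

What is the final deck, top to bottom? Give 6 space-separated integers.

After op 1 (reverse): [1 5 0 4 2 3]
After op 2 (reverse): [3 2 4 0 5 1]
After op 3 (cut(2)): [4 0 5 1 3 2]

Answer: 4 0 5 1 3 2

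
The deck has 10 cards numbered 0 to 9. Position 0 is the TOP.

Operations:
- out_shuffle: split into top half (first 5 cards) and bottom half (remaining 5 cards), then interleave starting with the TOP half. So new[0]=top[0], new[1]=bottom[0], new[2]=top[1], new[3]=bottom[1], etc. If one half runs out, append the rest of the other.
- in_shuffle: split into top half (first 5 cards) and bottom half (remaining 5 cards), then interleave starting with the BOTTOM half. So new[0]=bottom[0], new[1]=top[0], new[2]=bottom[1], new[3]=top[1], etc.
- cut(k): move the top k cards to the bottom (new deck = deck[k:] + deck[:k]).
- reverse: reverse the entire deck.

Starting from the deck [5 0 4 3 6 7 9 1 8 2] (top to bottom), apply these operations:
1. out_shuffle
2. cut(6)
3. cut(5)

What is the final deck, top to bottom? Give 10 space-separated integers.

After op 1 (out_shuffle): [5 7 0 9 4 1 3 8 6 2]
After op 2 (cut(6)): [3 8 6 2 5 7 0 9 4 1]
After op 3 (cut(5)): [7 0 9 4 1 3 8 6 2 5]

Answer: 7 0 9 4 1 3 8 6 2 5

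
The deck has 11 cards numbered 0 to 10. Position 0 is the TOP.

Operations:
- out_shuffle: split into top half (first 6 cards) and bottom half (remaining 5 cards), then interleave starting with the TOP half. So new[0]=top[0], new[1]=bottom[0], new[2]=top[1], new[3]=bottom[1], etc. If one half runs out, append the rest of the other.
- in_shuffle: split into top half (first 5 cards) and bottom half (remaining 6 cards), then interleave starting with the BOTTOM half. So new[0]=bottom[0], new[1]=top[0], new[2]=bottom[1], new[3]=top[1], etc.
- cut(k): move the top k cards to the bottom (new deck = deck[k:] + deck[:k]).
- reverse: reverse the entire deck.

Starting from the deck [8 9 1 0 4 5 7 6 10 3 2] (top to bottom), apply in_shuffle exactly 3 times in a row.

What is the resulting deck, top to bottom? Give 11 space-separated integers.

Answer: 7 1 3 5 9 10 4 8 6 0 2

Derivation:
After op 1 (in_shuffle): [5 8 7 9 6 1 10 0 3 4 2]
After op 2 (in_shuffle): [1 5 10 8 0 7 3 9 4 6 2]
After op 3 (in_shuffle): [7 1 3 5 9 10 4 8 6 0 2]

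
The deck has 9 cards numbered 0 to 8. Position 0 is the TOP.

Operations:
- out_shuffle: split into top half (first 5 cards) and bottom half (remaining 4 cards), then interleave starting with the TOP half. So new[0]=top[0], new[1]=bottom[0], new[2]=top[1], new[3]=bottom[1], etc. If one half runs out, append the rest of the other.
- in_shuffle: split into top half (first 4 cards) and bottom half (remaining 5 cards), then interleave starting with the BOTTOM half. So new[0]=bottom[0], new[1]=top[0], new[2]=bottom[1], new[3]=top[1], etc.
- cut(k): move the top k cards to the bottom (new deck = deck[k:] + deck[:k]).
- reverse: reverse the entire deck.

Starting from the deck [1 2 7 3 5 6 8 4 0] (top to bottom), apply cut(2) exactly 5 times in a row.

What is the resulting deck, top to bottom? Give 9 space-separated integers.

Answer: 2 7 3 5 6 8 4 0 1

Derivation:
After op 1 (cut(2)): [7 3 5 6 8 4 0 1 2]
After op 2 (cut(2)): [5 6 8 4 0 1 2 7 3]
After op 3 (cut(2)): [8 4 0 1 2 7 3 5 6]
After op 4 (cut(2)): [0 1 2 7 3 5 6 8 4]
After op 5 (cut(2)): [2 7 3 5 6 8 4 0 1]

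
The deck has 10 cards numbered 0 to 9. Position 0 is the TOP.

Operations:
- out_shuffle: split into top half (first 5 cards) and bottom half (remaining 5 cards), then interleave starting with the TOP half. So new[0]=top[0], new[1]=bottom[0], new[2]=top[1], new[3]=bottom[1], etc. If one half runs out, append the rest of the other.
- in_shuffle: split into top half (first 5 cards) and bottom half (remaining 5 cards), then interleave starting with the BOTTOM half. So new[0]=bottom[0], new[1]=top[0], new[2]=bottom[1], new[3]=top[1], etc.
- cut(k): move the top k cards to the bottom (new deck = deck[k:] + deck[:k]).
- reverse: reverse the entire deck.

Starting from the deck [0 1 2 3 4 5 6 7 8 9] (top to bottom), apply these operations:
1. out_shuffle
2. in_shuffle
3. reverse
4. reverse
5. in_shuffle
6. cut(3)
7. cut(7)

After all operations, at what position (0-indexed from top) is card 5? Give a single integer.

After op 1 (out_shuffle): [0 5 1 6 2 7 3 8 4 9]
After op 2 (in_shuffle): [7 0 3 5 8 1 4 6 9 2]
After op 3 (reverse): [2 9 6 4 1 8 5 3 0 7]
After op 4 (reverse): [7 0 3 5 8 1 4 6 9 2]
After op 5 (in_shuffle): [1 7 4 0 6 3 9 5 2 8]
After op 6 (cut(3)): [0 6 3 9 5 2 8 1 7 4]
After op 7 (cut(7)): [1 7 4 0 6 3 9 5 2 8]
Card 5 is at position 7.

Answer: 7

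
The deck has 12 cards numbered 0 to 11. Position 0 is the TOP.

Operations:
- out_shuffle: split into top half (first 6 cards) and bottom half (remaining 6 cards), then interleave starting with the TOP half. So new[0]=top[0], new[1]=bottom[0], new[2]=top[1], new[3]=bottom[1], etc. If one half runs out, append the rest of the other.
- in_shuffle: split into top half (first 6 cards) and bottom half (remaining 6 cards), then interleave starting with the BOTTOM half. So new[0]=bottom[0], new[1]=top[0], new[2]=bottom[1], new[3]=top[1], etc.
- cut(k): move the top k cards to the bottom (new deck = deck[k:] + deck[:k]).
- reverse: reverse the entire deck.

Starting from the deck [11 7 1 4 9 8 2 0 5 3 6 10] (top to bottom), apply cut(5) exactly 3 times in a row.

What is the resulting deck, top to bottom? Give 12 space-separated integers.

After op 1 (cut(5)): [8 2 0 5 3 6 10 11 7 1 4 9]
After op 2 (cut(5)): [6 10 11 7 1 4 9 8 2 0 5 3]
After op 3 (cut(5)): [4 9 8 2 0 5 3 6 10 11 7 1]

Answer: 4 9 8 2 0 5 3 6 10 11 7 1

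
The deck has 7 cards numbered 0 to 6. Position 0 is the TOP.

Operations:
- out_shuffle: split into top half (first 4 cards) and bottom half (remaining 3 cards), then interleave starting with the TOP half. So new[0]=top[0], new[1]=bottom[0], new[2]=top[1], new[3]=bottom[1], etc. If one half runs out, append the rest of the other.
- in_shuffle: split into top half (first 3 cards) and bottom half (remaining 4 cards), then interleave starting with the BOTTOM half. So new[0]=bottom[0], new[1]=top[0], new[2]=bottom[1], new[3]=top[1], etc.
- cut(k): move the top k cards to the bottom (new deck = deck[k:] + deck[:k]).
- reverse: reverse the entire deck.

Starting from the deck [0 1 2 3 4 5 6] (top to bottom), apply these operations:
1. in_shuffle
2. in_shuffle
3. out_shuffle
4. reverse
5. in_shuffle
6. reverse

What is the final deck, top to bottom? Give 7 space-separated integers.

After op 1 (in_shuffle): [3 0 4 1 5 2 6]
After op 2 (in_shuffle): [1 3 5 0 2 4 6]
After op 3 (out_shuffle): [1 2 3 4 5 6 0]
After op 4 (reverse): [0 6 5 4 3 2 1]
After op 5 (in_shuffle): [4 0 3 6 2 5 1]
After op 6 (reverse): [1 5 2 6 3 0 4]

Answer: 1 5 2 6 3 0 4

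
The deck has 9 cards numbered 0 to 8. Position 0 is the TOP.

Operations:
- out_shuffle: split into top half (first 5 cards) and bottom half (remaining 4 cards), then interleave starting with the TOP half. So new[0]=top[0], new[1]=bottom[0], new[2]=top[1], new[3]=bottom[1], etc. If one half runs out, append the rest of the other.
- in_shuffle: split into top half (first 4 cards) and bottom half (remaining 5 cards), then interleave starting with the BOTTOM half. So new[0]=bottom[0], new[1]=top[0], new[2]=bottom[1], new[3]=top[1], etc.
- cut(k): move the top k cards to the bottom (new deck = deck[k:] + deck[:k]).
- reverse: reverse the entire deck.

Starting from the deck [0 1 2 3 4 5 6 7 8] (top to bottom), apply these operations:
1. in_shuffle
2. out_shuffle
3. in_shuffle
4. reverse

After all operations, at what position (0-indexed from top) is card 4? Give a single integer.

Answer: 7

Derivation:
After op 1 (in_shuffle): [4 0 5 1 6 2 7 3 8]
After op 2 (out_shuffle): [4 2 0 7 5 3 1 8 6]
After op 3 (in_shuffle): [5 4 3 2 1 0 8 7 6]
After op 4 (reverse): [6 7 8 0 1 2 3 4 5]
Card 4 is at position 7.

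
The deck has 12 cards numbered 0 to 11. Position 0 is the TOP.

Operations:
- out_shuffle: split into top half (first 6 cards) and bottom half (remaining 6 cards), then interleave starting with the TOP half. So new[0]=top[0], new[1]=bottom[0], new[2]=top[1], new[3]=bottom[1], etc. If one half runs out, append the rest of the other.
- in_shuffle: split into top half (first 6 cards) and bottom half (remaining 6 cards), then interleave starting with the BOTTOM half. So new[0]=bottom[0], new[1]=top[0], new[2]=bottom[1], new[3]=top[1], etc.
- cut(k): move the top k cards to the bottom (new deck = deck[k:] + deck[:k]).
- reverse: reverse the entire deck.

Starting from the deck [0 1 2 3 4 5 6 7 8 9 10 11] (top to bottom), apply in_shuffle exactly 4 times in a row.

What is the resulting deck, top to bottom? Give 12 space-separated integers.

After op 1 (in_shuffle): [6 0 7 1 8 2 9 3 10 4 11 5]
After op 2 (in_shuffle): [9 6 3 0 10 7 4 1 11 8 5 2]
After op 3 (in_shuffle): [4 9 1 6 11 3 8 0 5 10 2 7]
After op 4 (in_shuffle): [8 4 0 9 5 1 10 6 2 11 7 3]

Answer: 8 4 0 9 5 1 10 6 2 11 7 3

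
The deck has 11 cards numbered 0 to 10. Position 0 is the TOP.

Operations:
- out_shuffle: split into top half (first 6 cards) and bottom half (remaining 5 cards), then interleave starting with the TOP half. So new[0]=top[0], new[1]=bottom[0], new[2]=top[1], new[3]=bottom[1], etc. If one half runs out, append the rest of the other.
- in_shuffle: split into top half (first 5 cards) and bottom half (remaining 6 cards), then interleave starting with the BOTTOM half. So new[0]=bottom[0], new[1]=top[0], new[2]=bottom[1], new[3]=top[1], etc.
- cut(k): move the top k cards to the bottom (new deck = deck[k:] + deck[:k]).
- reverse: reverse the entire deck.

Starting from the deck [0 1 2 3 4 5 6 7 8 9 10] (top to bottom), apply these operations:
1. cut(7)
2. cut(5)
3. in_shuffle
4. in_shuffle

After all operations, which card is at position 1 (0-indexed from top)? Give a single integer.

Answer: 6

Derivation:
After op 1 (cut(7)): [7 8 9 10 0 1 2 3 4 5 6]
After op 2 (cut(5)): [1 2 3 4 5 6 7 8 9 10 0]
After op 3 (in_shuffle): [6 1 7 2 8 3 9 4 10 5 0]
After op 4 (in_shuffle): [3 6 9 1 4 7 10 2 5 8 0]
Position 1: card 6.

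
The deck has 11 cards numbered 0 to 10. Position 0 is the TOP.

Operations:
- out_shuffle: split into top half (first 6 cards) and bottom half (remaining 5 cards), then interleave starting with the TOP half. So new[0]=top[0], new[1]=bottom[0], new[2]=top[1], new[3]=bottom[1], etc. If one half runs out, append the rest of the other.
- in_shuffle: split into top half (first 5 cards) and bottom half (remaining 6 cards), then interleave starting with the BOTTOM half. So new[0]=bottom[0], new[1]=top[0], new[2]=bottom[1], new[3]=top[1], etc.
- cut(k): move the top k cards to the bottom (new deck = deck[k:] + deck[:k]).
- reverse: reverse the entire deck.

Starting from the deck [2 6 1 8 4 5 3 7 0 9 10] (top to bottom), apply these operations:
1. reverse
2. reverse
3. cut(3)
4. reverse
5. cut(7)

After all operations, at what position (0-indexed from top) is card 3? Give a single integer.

Answer: 0

Derivation:
After op 1 (reverse): [10 9 0 7 3 5 4 8 1 6 2]
After op 2 (reverse): [2 6 1 8 4 5 3 7 0 9 10]
After op 3 (cut(3)): [8 4 5 3 7 0 9 10 2 6 1]
After op 4 (reverse): [1 6 2 10 9 0 7 3 5 4 8]
After op 5 (cut(7)): [3 5 4 8 1 6 2 10 9 0 7]
Card 3 is at position 0.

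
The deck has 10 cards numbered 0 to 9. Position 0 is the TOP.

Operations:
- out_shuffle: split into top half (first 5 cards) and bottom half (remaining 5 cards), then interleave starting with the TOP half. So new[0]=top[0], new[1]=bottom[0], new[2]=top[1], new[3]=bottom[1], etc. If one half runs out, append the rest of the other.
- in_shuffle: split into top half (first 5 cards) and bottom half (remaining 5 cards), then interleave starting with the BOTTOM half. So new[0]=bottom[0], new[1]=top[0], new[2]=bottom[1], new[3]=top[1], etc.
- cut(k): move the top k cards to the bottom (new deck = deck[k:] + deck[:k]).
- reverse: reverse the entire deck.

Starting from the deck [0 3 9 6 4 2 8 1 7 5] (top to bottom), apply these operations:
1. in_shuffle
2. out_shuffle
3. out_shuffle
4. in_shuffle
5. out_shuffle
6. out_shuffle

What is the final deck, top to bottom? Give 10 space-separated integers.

Answer: 5 3 9 6 2 4 8 1 7 0

Derivation:
After op 1 (in_shuffle): [2 0 8 3 1 9 7 6 5 4]
After op 2 (out_shuffle): [2 9 0 7 8 6 3 5 1 4]
After op 3 (out_shuffle): [2 6 9 3 0 5 7 1 8 4]
After op 4 (in_shuffle): [5 2 7 6 1 9 8 3 4 0]
After op 5 (out_shuffle): [5 9 2 8 7 3 6 4 1 0]
After op 6 (out_shuffle): [5 3 9 6 2 4 8 1 7 0]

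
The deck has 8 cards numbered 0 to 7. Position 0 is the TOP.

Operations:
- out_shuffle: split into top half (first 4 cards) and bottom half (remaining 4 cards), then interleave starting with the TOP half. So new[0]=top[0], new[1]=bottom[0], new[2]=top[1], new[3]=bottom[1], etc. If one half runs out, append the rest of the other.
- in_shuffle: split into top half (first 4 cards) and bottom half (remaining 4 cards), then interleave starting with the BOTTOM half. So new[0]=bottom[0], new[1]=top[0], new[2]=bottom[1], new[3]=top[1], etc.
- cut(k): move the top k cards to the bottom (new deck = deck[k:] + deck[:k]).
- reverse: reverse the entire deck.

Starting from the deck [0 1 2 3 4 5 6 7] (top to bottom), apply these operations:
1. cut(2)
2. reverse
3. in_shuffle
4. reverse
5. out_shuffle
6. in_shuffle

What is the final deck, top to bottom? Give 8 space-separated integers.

Answer: 7 6 1 0 3 2 5 4

Derivation:
After op 1 (cut(2)): [2 3 4 5 6 7 0 1]
After op 2 (reverse): [1 0 7 6 5 4 3 2]
After op 3 (in_shuffle): [5 1 4 0 3 7 2 6]
After op 4 (reverse): [6 2 7 3 0 4 1 5]
After op 5 (out_shuffle): [6 0 2 4 7 1 3 5]
After op 6 (in_shuffle): [7 6 1 0 3 2 5 4]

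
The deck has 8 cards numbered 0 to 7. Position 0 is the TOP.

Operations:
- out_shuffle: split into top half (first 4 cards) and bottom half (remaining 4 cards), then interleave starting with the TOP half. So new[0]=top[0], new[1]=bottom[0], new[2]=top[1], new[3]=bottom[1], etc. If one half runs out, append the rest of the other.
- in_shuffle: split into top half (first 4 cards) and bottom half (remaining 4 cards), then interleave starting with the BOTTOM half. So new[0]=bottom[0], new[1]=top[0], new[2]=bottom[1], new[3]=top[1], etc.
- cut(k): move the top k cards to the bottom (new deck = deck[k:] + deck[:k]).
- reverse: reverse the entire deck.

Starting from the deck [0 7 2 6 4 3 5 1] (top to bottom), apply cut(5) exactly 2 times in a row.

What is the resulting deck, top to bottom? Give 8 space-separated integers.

Answer: 2 6 4 3 5 1 0 7

Derivation:
After op 1 (cut(5)): [3 5 1 0 7 2 6 4]
After op 2 (cut(5)): [2 6 4 3 5 1 0 7]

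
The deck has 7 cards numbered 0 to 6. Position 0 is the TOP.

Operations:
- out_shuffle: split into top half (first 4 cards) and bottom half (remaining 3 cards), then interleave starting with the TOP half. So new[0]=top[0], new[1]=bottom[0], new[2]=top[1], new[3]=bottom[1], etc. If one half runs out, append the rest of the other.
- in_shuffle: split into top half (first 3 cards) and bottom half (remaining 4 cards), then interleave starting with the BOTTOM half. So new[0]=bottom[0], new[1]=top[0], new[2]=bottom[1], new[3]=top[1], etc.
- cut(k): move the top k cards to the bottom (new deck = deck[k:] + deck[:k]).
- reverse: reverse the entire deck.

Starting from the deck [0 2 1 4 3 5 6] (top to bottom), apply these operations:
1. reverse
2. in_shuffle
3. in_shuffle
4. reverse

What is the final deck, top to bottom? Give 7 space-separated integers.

After op 1 (reverse): [6 5 3 4 1 2 0]
After op 2 (in_shuffle): [4 6 1 5 2 3 0]
After op 3 (in_shuffle): [5 4 2 6 3 1 0]
After op 4 (reverse): [0 1 3 6 2 4 5]

Answer: 0 1 3 6 2 4 5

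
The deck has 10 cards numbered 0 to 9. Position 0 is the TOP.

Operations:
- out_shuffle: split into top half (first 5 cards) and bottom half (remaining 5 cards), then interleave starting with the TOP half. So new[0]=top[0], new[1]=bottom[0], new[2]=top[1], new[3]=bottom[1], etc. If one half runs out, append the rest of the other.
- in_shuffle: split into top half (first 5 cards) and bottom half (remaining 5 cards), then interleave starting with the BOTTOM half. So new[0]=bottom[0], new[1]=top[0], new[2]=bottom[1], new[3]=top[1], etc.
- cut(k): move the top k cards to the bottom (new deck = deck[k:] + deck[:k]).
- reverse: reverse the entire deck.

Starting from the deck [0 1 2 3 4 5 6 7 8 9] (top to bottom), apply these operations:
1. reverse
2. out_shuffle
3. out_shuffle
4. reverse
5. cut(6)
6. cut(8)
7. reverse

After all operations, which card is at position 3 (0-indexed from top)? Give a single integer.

Answer: 0

Derivation:
After op 1 (reverse): [9 8 7 6 5 4 3 2 1 0]
After op 2 (out_shuffle): [9 4 8 3 7 2 6 1 5 0]
After op 3 (out_shuffle): [9 2 4 6 8 1 3 5 7 0]
After op 4 (reverse): [0 7 5 3 1 8 6 4 2 9]
After op 5 (cut(6)): [6 4 2 9 0 7 5 3 1 8]
After op 6 (cut(8)): [1 8 6 4 2 9 0 7 5 3]
After op 7 (reverse): [3 5 7 0 9 2 4 6 8 1]
Position 3: card 0.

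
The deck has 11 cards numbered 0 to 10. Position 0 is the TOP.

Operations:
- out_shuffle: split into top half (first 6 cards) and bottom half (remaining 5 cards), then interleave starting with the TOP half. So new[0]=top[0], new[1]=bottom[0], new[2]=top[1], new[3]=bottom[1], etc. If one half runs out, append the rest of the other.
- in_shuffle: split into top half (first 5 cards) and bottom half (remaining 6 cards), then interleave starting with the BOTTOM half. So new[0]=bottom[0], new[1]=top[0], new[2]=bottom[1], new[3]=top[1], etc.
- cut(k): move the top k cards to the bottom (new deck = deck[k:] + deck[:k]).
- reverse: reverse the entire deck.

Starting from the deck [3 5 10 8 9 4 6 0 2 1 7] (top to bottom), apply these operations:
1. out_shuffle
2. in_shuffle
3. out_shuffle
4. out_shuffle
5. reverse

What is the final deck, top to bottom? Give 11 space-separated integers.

After op 1 (out_shuffle): [3 6 5 0 10 2 8 1 9 7 4]
After op 2 (in_shuffle): [2 3 8 6 1 5 9 0 7 10 4]
After op 3 (out_shuffle): [2 9 3 0 8 7 6 10 1 4 5]
After op 4 (out_shuffle): [2 6 9 10 3 1 0 4 8 5 7]
After op 5 (reverse): [7 5 8 4 0 1 3 10 9 6 2]

Answer: 7 5 8 4 0 1 3 10 9 6 2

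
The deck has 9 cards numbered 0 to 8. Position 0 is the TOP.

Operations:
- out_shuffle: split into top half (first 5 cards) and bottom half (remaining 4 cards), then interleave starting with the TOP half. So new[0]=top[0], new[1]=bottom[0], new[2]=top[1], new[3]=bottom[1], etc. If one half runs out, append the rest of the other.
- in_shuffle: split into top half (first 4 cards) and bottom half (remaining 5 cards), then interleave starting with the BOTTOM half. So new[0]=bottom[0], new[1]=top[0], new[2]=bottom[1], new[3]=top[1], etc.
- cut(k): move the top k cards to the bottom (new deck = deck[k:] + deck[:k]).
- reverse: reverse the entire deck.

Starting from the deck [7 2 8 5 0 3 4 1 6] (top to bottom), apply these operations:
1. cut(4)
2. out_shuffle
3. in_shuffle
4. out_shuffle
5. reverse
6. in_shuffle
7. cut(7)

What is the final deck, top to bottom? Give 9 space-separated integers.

Answer: 2 4 8 1 5 6 0 7 3

Derivation:
After op 1 (cut(4)): [0 3 4 1 6 7 2 8 5]
After op 2 (out_shuffle): [0 7 3 2 4 8 1 5 6]
After op 3 (in_shuffle): [4 0 8 7 1 3 5 2 6]
After op 4 (out_shuffle): [4 3 0 5 8 2 7 6 1]
After op 5 (reverse): [1 6 7 2 8 5 0 3 4]
After op 6 (in_shuffle): [8 1 5 6 0 7 3 2 4]
After op 7 (cut(7)): [2 4 8 1 5 6 0 7 3]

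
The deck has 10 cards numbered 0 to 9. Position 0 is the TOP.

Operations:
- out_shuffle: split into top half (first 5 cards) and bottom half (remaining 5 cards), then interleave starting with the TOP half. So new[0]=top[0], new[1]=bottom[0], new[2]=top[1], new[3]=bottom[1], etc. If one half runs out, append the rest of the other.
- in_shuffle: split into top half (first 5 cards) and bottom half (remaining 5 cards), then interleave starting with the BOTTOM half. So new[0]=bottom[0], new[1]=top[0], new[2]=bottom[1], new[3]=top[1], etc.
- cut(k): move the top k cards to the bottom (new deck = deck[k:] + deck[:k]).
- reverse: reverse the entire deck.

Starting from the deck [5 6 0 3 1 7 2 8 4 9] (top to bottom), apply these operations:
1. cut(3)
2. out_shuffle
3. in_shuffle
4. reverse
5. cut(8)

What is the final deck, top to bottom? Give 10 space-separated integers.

Answer: 3 5 7 0 9 8 1 6 4 2

Derivation:
After op 1 (cut(3)): [3 1 7 2 8 4 9 5 6 0]
After op 2 (out_shuffle): [3 4 1 9 7 5 2 6 8 0]
After op 3 (in_shuffle): [5 3 2 4 6 1 8 9 0 7]
After op 4 (reverse): [7 0 9 8 1 6 4 2 3 5]
After op 5 (cut(8)): [3 5 7 0 9 8 1 6 4 2]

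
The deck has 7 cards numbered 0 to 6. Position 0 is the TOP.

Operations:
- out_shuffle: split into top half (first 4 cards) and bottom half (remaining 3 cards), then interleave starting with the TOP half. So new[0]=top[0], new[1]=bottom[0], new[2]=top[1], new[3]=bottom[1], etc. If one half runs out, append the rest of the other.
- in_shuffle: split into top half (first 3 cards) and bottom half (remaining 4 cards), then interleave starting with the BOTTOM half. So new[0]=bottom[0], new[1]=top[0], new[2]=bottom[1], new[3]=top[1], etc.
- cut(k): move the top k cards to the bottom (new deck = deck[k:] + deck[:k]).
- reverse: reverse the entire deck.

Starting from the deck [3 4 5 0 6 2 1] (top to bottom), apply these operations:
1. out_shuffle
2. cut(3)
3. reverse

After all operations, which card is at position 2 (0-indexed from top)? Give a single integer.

After op 1 (out_shuffle): [3 6 4 2 5 1 0]
After op 2 (cut(3)): [2 5 1 0 3 6 4]
After op 3 (reverse): [4 6 3 0 1 5 2]
Position 2: card 3.

Answer: 3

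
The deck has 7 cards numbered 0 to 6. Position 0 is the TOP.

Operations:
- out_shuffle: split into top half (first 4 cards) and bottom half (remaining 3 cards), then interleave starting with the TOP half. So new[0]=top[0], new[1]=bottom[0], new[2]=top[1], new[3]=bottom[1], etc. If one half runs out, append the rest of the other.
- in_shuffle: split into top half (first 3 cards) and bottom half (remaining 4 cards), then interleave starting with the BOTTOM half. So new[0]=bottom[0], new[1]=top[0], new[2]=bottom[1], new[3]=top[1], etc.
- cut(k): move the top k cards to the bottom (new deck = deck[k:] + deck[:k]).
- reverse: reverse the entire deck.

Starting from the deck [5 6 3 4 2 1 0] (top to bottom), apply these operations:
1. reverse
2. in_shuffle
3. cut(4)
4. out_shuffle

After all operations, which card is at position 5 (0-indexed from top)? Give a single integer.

After op 1 (reverse): [0 1 2 4 3 6 5]
After op 2 (in_shuffle): [4 0 3 1 6 2 5]
After op 3 (cut(4)): [6 2 5 4 0 3 1]
After op 4 (out_shuffle): [6 0 2 3 5 1 4]
Position 5: card 1.

Answer: 1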